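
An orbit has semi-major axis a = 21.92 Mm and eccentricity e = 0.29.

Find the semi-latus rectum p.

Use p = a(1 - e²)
a = 21.92 Mm = 2.192 × 10^7 m
e = 0.29,  e² = 0.0841,  1 − e² = 0.9159
p = a(1 − e²) = 2.192 × 10^7 m × 0.9159 = 2.00765 × 10^7 m ≈ 20.08 Mm

Final answer: p = 20.08 Mm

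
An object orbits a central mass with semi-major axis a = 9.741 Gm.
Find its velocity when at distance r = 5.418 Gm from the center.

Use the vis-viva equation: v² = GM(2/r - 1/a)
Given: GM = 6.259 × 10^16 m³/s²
a = 9.741 Gm = 9.741 × 10^9 m
r = 5.418 Gm = 5.418 × 10^9 m
GM = 6.259 × 10^16 m³/s²
2/r − 1/a = 3.6914 × 10^-10 − 1.02659 × 10^-10 = 2.66481 × 10^-10 m⁻¹
v² = GM (2/r − 1/a) = 1.6679 × 10^7 m²/s²
v = 4084 m/s ≈ 4.084 km/s

Final answer: 4.084 km/s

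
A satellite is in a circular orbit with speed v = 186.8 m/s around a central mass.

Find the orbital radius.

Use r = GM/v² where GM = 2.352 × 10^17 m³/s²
v = 186.8 m/s
GM = 2.352 × 10^17 m³/s²
v² = 34894.2 m²/s²
r = GM/v² = (2.352 × 10^17) / 34894.2 = 6.74037 × 10^12 m ≈ 6.74 × 10^12 m

Final answer: 6.74 × 10^12 m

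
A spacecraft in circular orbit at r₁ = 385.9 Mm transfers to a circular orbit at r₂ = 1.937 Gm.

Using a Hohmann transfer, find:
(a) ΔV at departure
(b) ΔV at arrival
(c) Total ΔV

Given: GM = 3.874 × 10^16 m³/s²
r₁ = 385.9 Mm = 3.859 × 10^8 m
r₂ = 1.937 Gm = 1.937 × 10^9 m
GM = 3.874 × 10^16 m³/s²
Transfer ellipse: a_t = (r₁ + r₂)/2 = 1.16145 × 10^9 m
Circular speed at r₁: v₁ = √(GM/r₁) = 10019.4 m/s
Transfer speed at r₁ (periapsis): v₁ₜ = √(GM(2/r₁ − 1/a_t)) = 12939.2 m/s
(a) ΔV₁ = v₁ₜ − v₁ = 2919.77 m/s ≈ 2.92 km/s
Circular speed at r₂: v₂ = √(GM/r₂) = 4472.14 m/s
Transfer speed at r₂ (apoapsis): v₂ₜ = √(GM(2/r₂ − 1/a_t)) = 2577.82 m/s
(b) ΔV₂ = v₂ − v₂ₜ = 1894.32 m/s ≈ 1.894 km/s
(c) ΔV_total = ΔV₁ + ΔV₂ = 4814.09 m/s ≈ 4.814 km/s

Final answer:
(a) ΔV₁ = 2.92 km/s
(b) ΔV₂ = 1.894 km/s
(c) ΔV_total = 4.814 km/s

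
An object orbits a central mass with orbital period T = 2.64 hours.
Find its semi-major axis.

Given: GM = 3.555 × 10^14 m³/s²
T = 2.64 hours = 9504 s
GM = 3.555 × 10^14 m³/s²
Kepler's third law: a³ = GM T² / (4π²)
T² = 9.0326 × 10^7 s²
a³ = (3.555 × 10^14) × (9.0326 × 10^7) / (4π²) = 8.13379 × 10^20 m³
a = (a³)^(1/3) = 9.33464 × 10^6 m ≈ 9.335 Mm

Final answer: 9.335 Mm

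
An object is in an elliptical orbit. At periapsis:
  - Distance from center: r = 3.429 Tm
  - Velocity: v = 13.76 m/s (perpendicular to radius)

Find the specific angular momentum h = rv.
r = 3.429 Tm = 3.429 × 10^12 m
v = 13.76 m/s
h = rv = 3.429 × 10^12 × 13.76 = 4.7183 × 10^13 m²/s ≈ 4.718 × 10^13 m²/s

Final answer: h = 4.718 × 10^13 m²/s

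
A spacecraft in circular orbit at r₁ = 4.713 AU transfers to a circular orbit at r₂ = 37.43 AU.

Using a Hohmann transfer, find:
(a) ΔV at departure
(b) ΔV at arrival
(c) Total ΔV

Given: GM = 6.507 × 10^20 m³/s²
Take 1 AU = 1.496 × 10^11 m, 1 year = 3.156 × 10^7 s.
r₁ = 4.713 AU = 7.05065 × 10^11 m
r₂ = 37.43 AU = 5.59953 × 10^12 m
GM = 6.507 × 10^20 m³/s²
Transfer ellipse: a_t = (r₁ + r₂)/2 = 3.1523 × 10^12 m
Circular speed at r₁: v₁ = √(GM/r₁) = 30379.2 m/s
Transfer speed at r₁ (periapsis): v₁ₜ = √(GM(2/r₁ − 1/a_t)) = 40489.1 m/s
(a) ΔV₁ = v₁ₜ − v₁ = 10109.9 m/s ≈ 2.133 AU/year
Circular speed at r₂: v₂ = √(GM/r₂) = 10779.9 m/s
Transfer speed at r₂ (apoapsis): v₂ₜ = √(GM(2/r₂ − 1/a_t)) = 5098.19 m/s
(b) ΔV₂ = v₂ − v₂ₜ = 5681.71 m/s ≈ 1.199 AU/year
(c) ΔV_total = ΔV₁ + ΔV₂ = 15791.6 m/s ≈ 3.331 AU/year

Final answer:
(a) ΔV₁ = 2.133 AU/year
(b) ΔV₂ = 1.199 AU/year
(c) ΔV_total = 3.331 AU/year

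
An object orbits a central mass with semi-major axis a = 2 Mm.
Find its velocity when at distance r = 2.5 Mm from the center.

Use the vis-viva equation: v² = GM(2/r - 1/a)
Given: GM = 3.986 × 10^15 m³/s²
a = 2 Mm = 2 × 10^6 m
r = 2.5 Mm = 2.5 × 10^6 m
GM = 3.986 × 10^15 m³/s²
2/r − 1/a = 8 × 10^-7 − 5 × 10^-7 = 3 × 10^-7 m⁻¹
v² = GM (2/r − 1/a) = 1.1958 × 10^9 m²/s²
v = 34580.3 m/s ≈ 34.58 km/s

Final answer: 34.58 km/s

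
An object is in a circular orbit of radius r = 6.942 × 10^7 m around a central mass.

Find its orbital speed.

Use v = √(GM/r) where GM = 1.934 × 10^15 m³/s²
r = 6.942 × 10^7 m
GM = 1.934 × 10^15 m³/s²
GM/r = (1.934 × 10^15) / (6.942 × 10^7) = 2.78594 × 10^7 m²/s²
v = √(GM/r) = 5278.2 m/s ≈ 5.278 km/s

Final answer: 5.278 km/s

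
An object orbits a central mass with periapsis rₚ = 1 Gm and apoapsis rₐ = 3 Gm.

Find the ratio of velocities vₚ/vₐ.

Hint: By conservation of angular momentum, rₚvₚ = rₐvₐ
rₚ = 1 Gm = 1 × 10^9 m
rₐ = 3 Gm = 3 × 10^9 m
rₚvₚ = rₐvₐ  ⇒  vₚ/vₐ = rₐ/rₚ
vₚ/vₐ = (3 × 10^9) / (1 × 10^9) = 3

Final answer: vₚ/vₐ = 3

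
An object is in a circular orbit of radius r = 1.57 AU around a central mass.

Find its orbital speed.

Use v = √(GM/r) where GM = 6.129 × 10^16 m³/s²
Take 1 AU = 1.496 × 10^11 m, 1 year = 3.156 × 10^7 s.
r = 1.57 AU = 2.34872 × 10^11 m
GM = 6.129 × 10^16 m³/s²
GM/r = (6.129 × 10^16) / (2.34872 × 10^11) = 260951 m²/s²
v = √(GM/r) = 510.833 m/s ≈ 0.1078 AU/year

Final answer: 0.1078 AU/year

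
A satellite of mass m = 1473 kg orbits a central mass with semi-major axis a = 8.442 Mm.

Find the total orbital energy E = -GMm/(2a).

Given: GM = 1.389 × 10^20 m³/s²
a = 8.442 Mm = 8.442 × 10^6 m
GM = 1.389 × 10^20 m³/s²
2a = 1.6884 × 10^7 m
GMm = 1.389 × 10^20 × 1473 = 2.046 × 10^23 m³·kg/s²
E = −GMm/(2a) = -1.2118 × 10^16 J ≈ -12.12 PJ

Final answer: -12.12 PJ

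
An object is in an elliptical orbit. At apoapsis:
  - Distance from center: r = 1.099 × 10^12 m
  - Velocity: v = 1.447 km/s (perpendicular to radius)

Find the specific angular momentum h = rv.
r = 1.099 × 10^12 m
v = 1.447 km/s = 1447 m/s
h = rv = 1.099 × 10^12 × 1447 = 1.59025 × 10^15 m²/s ≈ 1.59 × 10^15 m²/s

Final answer: h = 1.59 × 10^15 m²/s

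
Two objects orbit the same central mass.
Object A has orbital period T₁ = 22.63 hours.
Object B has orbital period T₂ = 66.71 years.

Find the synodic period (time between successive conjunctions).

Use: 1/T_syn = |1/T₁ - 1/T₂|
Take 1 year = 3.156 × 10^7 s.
T₁ = 22.63 hours = 81468 s
T₂ = 66.71 years = 2.10537 × 10^9 s
1/T₁ = 1.22748 × 10^-5 s⁻¹
1/T₂ = 4.74976 × 10^-10 s⁻¹
|1/T₁ − 1/T₂| = 1.22743 × 10^-5 s⁻¹
T_syn = 1 / |1/T₁ − 1/T₂| = 81471.2 s ≈ 22.63 hours

Final answer: T_syn = 22.63 hours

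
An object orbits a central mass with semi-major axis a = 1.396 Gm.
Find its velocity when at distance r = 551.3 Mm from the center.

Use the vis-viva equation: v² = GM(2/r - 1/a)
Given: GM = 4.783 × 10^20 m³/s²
a = 1.396 Gm = 1.396 × 10^9 m
r = 551.3 Mm = 5.513 × 10^8 m
GM = 4.783 × 10^20 m³/s²
2/r − 1/a = 3.62779 × 10^-9 − 7.16332 × 10^-10 = 2.91146 × 10^-9 m⁻¹
v² = GM (2/r − 1/a) = 1.39255 × 10^12 m²/s²
v = 1.18006 × 10^6 m/s ≈ 1180 km/s

Final answer: 1180 km/s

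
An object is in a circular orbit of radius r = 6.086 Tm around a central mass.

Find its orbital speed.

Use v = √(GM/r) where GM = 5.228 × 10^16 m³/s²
r = 6.086 Tm = 6.086 × 10^12 m
GM = 5.228 × 10^16 m³/s²
GM/r = (5.228 × 10^16) / (6.086 × 10^12) = 8590.21 m²/s²
v = √(GM/r) = 92.6834 m/s ≈ 92.68 m/s

Final answer: 92.68 m/s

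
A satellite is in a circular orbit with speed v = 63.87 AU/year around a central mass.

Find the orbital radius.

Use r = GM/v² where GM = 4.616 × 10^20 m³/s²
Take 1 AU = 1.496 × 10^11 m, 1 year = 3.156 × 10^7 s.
v = 63.87 AU/year = 302755 m/s
GM = 4.616 × 10^20 m³/s²
v² = 9.16607 × 10^10 m²/s²
r = GM/v² = (4.616 × 10^20) / (9.16607 × 10^10) = 5.03597 × 10^9 m ≈ 0.03366 AU

Final answer: 0.03366 AU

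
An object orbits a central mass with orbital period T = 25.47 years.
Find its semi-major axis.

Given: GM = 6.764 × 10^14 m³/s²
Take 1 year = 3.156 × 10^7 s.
T = 25.47 years = 8.03833 × 10^8 s
GM = 6.764 × 10^14 m³/s²
Kepler's third law: a³ = GM T² / (4π²)
T² = 6.46148 × 10^17 s²
a³ = (6.764 × 10^14) × (6.46148 × 10^17) / (4π²) = 1.10707 × 10^31 m³
a = (a³)^(1/3) = 2.22874 × 10^10 m ≈ 2.229 × 10^10 m

Final answer: 2.229 × 10^10 m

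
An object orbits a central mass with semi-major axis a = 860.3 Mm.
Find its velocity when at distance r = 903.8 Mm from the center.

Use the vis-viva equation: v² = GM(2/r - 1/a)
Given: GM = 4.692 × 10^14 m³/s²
a = 860.3 Mm = 8.603 × 10^8 m
r = 903.8 Mm = 9.038 × 10^8 m
GM = 4.692 × 10^14 m³/s²
2/r − 1/a = 2.21288 × 10^-9 − 1.16239 × 10^-9 = 1.05049 × 10^-9 m⁻¹
v² = GM (2/r − 1/a) = 492892 m²/s²
v = 702.062 m/s ≈ 702.1 m/s

Final answer: 702.1 m/s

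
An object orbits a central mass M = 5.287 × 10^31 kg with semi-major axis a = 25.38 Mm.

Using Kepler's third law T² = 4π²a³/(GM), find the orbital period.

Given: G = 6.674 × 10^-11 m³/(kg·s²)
M = 5.287 × 10^31 kg
GM = G × M = 6.674 × 10^-11 × 5.287 × 10^31 = 3.52854 × 10^21 m³/s²
a = 25.38 Mm = 2.538 × 10^7 m
a³ = 1.63484 × 10^22 m³
T = 2π √(a³/GM) = 2π √((1.63484 × 10^22) / (3.52854 × 10^21)) = 2π × 2.15248 s
T = 13.5244 s ≈ 13.52 seconds

Final answer: 13.52 seconds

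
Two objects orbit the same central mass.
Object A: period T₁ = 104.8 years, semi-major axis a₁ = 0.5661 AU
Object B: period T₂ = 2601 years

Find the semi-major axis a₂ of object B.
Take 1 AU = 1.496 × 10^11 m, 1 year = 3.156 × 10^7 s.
T₁ = 104.8 years = 3.30749 × 10^9 s
T₂ = 2601 years = 8.20876 × 10^10 s
a₁ = 0.5661 AU = 8.46886 × 10^10 m
Kepler's third law: (T₂/T₁)² = (a₂/a₁)³  ⇒  a₂ = a₁ (T₂/T₁)^(2/3)
T₂/T₁ = 24.8187
(T₂/T₁)^(2/3) = 8.50849
a₂ = 8.46886 × 10^10 m × 8.50849 = 7.20572 × 10^11 m ≈ 4.817 AU

Final answer: a₂ = 4.817 AU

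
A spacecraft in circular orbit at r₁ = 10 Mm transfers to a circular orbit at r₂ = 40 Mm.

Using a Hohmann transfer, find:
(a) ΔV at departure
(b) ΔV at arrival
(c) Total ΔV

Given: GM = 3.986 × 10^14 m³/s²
r₁ = 10 Mm = 1 × 10^7 m
r₂ = 40 Mm = 4 × 10^7 m
GM = 3.986 × 10^14 m³/s²
Transfer ellipse: a_t = (r₁ + r₂)/2 = 2.5 × 10^7 m
Circular speed at r₁: v₁ = √(GM/r₁) = 6313.48 m/s
Transfer speed at r₁ (periapsis): v₁ₜ = √(GM(2/r₁ − 1/a_t)) = 7985.99 m/s
(a) ΔV₁ = v₁ₜ − v₁ = 1672.51 m/s ≈ 1.673 km/s
Circular speed at r₂: v₂ = √(GM/r₂) = 3156.74 m/s
Transfer speed at r₂ (apoapsis): v₂ₜ = √(GM(2/r₂ − 1/a_t)) = 1996.5 m/s
(b) ΔV₂ = v₂ − v₂ₜ = 1160.24 m/s ≈ 1.16 km/s
(c) ΔV_total = ΔV₁ + ΔV₂ = 2832.75 m/s ≈ 2.833 km/s

Final answer:
(a) ΔV₁ = 1.673 km/s
(b) ΔV₂ = 1.16 km/s
(c) ΔV_total = 2.833 km/s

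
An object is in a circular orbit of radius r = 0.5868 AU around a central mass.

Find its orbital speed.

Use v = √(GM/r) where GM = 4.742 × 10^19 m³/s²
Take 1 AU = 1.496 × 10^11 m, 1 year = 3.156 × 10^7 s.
r = 0.5868 AU = 8.77853 × 10^10 m
GM = 4.742 × 10^19 m³/s²
GM/r = (4.742 × 10^19) / (8.77853 × 10^10) = 5.40182 × 10^8 m²/s²
v = √(GM/r) = 23241.8 m/s ≈ 4.903 AU/year

Final answer: 4.903 AU/year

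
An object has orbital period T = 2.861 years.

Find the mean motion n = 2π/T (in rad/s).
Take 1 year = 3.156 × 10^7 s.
T = 2.861 years = 9.02932 × 10^7 s
n = 2π / (9.02932 × 10^7 s) = 6.95865 × 10^-8 rad/s ≈ 6.959 × 10^-8 rad/s

Final answer: n = 6.959 × 10^-8 rad/s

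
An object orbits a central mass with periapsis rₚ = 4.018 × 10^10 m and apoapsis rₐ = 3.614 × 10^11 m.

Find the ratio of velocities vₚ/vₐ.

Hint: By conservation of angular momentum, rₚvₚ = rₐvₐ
rₚ = 4.018 × 10^10 m
rₐ = 3.614 × 10^11 m
rₚvₚ = rₐvₐ  ⇒  vₚ/vₐ = rₐ/rₚ
vₚ/vₐ = (3.614 × 10^11) / (4.018 × 10^10) = 8.99452

Final answer: vₚ/vₐ = 8.995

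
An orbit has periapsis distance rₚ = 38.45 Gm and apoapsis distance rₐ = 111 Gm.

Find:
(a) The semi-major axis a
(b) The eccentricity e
rₚ = 38.45 Gm = 3.845 × 10^10 m
rₐ = 111 Gm = 1.11 × 10^11 m
(a) a = (rₚ + rₐ)/2 = 7.4725 × 10^10 m ≈ 74.72 Gm
(b) e = (rₐ − rₚ)/(rₐ + rₚ) = (7.255 × 10^10) / (1.4945 × 10^11) = 0.485447

Final answer:
(a) a = 74.72 Gm
(b) e = 0.4854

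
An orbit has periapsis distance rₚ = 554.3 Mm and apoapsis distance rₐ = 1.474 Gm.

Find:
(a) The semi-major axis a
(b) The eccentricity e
rₚ = 554.3 Mm = 5.543 × 10^8 m
rₐ = 1.474 Gm = 1.474 × 10^9 m
(a) a = (rₚ + rₐ)/2 = 1.01415 × 10^9 m ≈ 1.014 Gm
(b) e = (rₐ − rₚ)/(rₐ + rₚ) = (9.197 × 10^8) / (2.0283 × 10^9) = 0.453434

Final answer:
(a) a = 1.014 Gm
(b) e = 0.4534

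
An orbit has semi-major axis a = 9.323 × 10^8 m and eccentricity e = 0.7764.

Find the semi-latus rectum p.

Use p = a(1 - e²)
a = 9.323 × 10^8 m
e = 0.7764,  e² = 0.602797,  1 − e² = 0.397203
p = a(1 − e²) = 9.323 × 10^8 m × 0.397203 = 3.70312 × 10^8 m ≈ 3.703 × 10^8 m

Final answer: p = 3.703 × 10^8 m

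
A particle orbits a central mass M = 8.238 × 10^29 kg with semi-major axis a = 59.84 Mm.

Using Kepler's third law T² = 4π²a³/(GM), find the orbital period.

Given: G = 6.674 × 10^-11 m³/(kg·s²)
M = 8.238 × 10^29 kg
GM = G × M = 6.674 × 10^-11 × 8.238 × 10^29 = 5.49804 × 10^19 m³/s²
a = 59.84 Mm = 5.984 × 10^7 m
a³ = 2.14277 × 10^23 m³
T = 2π √(a³/GM) = 2π √((2.14277 × 10^23) / (5.49804 × 10^19)) = 2π × 62.4286 s
T = 392.25 s ≈ 6.538 minutes

Final answer: 6.538 minutes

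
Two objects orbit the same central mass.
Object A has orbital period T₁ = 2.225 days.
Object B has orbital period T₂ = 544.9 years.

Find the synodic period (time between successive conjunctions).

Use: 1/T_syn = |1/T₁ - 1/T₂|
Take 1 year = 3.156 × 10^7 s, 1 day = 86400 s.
T₁ = 2.225 days = 192240 s
T₂ = 544.9 years = 1.7197 × 10^10 s
1/T₁ = 5.20183 × 10^-6 s⁻¹
1/T₂ = 5.81495 × 10^-11 s⁻¹
|1/T₁ − 1/T₂| = 5.20177 × 10^-6 s⁻¹
T_syn = 1 / |1/T₁ − 1/T₂| = 192242 s ≈ 2.225 days

Final answer: T_syn = 2.225 days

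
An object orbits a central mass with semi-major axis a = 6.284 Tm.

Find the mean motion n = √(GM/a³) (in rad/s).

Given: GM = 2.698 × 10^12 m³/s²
a = 6.284 Tm = 6.284 × 10^12 m
GM = 2.698 × 10^12 m³/s²
a³ = 2.48147 × 10^38 m³
GM/a³ = (2.698 × 10^12) / (2.48147 × 10^38) = 1.08726 × 10^-26 s⁻²
n = √(GM/a³) = 1.04272 × 10^-13 rad/s ≈ 1.043 × 10^-13 rad/s

Final answer: n = 1.043 × 10^-13 rad/s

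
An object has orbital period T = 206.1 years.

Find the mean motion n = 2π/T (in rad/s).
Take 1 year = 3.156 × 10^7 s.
T = 206.1 years = 6.50452 × 10^9 s
n = 2π / (6.50452 × 10^9 s) = 9.65973 × 10^-10 rad/s ≈ 9.66 × 10^-10 rad/s

Final answer: n = 9.66 × 10^-10 rad/s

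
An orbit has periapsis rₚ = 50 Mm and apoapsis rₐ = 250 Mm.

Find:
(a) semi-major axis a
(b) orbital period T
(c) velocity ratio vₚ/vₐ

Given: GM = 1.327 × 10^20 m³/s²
rₚ = 50 Mm = 5 × 10^7 m
rₐ = 250 Mm = 2.5 × 10^8 m
GM = 1.327 × 10^20 m³/s²
a = (rₚ + rₐ)/2 = 1.5 × 10^8 m
e = (rₐ − rₚ)/(rₐ + rₚ) = (2 × 10^8) / (3 × 10^8) = 0.666667
(a) a = 1.5 × 10^8 m ≈ 150 Mm
(b) a³ = 3.375 × 10^24 m³;  T = 2π √(a³/GM) = 2π × 159.478 s = 1002.03 s ≈ 16.7 minutes
(c) vₚ/vₐ = rₐ/rₚ (angular momentum) = (2.5 × 10^8) / (5 × 10^7) = 5 ≈ 5

Final answer:
(a) semi-major axis a = 150 Mm
(b) orbital period T = 16.7 minutes
(c) velocity ratio vₚ/vₐ = 5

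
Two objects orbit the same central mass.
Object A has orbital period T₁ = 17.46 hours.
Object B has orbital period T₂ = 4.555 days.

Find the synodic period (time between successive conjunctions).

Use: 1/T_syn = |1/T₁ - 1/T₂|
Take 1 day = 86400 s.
T₁ = 17.46 hours = 62856 s
T₂ = 4.555 days = 393552 s
1/T₁ = 1.59094 × 10^-5 s⁻¹
1/T₂ = 2.54096 × 10^-6 s⁻¹
|1/T₁ − 1/T₂| = 1.33684 × 10^-5 s⁻¹
T_syn = 1 / |1/T₁ − 1/T₂| = 74803.2 s ≈ 20.78 hours

Final answer: T_syn = 20.78 hours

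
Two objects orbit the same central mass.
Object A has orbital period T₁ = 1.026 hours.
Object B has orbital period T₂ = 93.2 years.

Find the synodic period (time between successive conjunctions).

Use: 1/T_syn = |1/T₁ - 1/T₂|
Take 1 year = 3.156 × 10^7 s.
T₁ = 1.026 hours = 3693.6 s
T₂ = 93.2 years = 2.94139 × 10^9 s
1/T₁ = 0.000270739 s⁻¹
1/T₂ = 3.39975 × 10^-10 s⁻¹
|1/T₁ − 1/T₂| = 0.000270738 s⁻¹
T_syn = 1 / |1/T₁ − 1/T₂| = 3693.6 s ≈ 1.026 hours

Final answer: T_syn = 1.026 hours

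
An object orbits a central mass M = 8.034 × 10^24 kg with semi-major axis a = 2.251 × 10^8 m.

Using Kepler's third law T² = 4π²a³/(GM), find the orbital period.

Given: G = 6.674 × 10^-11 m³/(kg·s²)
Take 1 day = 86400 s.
M = 8.034 × 10^24 kg
GM = G × M = 6.674 × 10^-11 × 8.034 × 10^24 = 5.36189 × 10^14 m³/s²
a = 2.251 × 10^8 m
a³ = 1.14058 × 10^25 m³
T = 2π √(a³/GM) = 2π √((1.14058 × 10^25) / (5.36189 × 10^14)) = 2π × 145849 s
T = 916398 s ≈ 10.61 days

Final answer: 10.61 days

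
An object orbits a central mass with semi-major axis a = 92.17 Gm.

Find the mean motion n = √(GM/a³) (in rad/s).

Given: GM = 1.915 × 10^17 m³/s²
a = 92.17 Gm = 9.217 × 10^10 m
GM = 1.915 × 10^17 m³/s²
a³ = 7.83013 × 10^32 m³
GM/a³ = (1.915 × 10^17) / (7.83013 × 10^32) = 2.44568 × 10^-16 s⁻²
n = √(GM/a³) = 1.56387 × 10^-8 rad/s ≈ 1.564 × 10^-8 rad/s

Final answer: n = 1.564 × 10^-8 rad/s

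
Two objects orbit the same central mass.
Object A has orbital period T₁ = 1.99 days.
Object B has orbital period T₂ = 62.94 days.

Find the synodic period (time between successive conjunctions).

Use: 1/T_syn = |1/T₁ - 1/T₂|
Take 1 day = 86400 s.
T₁ = 1.99 days = 171936 s
T₂ = 62.94 days = 5.43802 × 10^6 s
1/T₁ = 5.81612 × 10^-6 s⁻¹
1/T₂ = 1.83891 × 10^-7 s⁻¹
|1/T₁ − 1/T₂| = 5.63223 × 10^-6 s⁻¹
T_syn = 1 / |1/T₁ − 1/T₂| = 177550 s ≈ 2.055 days

Final answer: T_syn = 2.055 days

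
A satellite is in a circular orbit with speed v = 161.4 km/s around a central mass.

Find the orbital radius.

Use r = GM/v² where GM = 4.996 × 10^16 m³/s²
v = 161.4 km/s = 161400 m/s
GM = 4.996 × 10^16 m³/s²
v² = 2.605 × 10^10 m²/s²
r = GM/v² = (4.996 × 10^16) / (2.605 × 10^10) = 1.91785 × 10^6 m ≈ 1.918 Mm

Final answer: 1.918 Mm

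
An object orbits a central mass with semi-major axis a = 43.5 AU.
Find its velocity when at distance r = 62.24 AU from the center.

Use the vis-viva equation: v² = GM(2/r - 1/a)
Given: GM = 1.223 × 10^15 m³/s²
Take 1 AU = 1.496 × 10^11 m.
a = 43.5 AU = 6.5076 × 10^12 m
r = 62.24 AU = 9.3111 × 10^12 m
GM = 1.223 × 10^15 m³/s²
2/r − 1/a = 2.14797 × 10^-13 − 1.53666 × 10^-13 = 6.11308 × 10^-14 m⁻¹
v² = GM (2/r − 1/a) = 74.763 m²/s²
v = 8.64656 m/s ≈ 8.647 m/s

Final answer: 8.647 m/s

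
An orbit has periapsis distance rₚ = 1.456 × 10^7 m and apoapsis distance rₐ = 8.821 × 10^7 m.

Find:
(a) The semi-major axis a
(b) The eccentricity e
rₚ = 1.456 × 10^7 m
rₐ = 8.821 × 10^7 m
(a) a = (rₚ + rₐ)/2 = 5.1385 × 10^7 m ≈ 5.138 × 10^7 m
(b) e = (rₐ − rₚ)/(rₐ + rₚ) = (7.365 × 10^7) / (1.0277 × 10^8) = 0.716649

Final answer:
(a) a = 5.138 × 10^7 m
(b) e = 0.7166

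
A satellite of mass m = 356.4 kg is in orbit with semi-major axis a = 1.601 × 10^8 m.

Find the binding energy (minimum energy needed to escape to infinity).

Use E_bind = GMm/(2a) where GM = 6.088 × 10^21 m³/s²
a = 1.601 × 10^8 m
GM = 6.088 × 10^21 m³/s²
m = 356.4 kg
GMm = 6.088 × 10^21 × 356.4 = 2.16976 × 10^24 m³·kg/s²
2a = 3.202 × 10^8 m
E_bind = GMm/(2a) = 6.77627 × 10^15 J ≈ 6.776 PJ

Final answer: 6.776 PJ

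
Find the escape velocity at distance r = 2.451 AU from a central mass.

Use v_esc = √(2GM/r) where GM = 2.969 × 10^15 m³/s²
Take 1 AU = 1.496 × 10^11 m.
r = 2.451 AU = 3.6667 × 10^11 m
GM = 2.969 × 10^15 m³/s²
2GM/r = 2 × (2.969 × 10^15) / (3.6667 × 10^11) = 16194.4 m²/s²
v_esc = √(2GM/r) = 127.257 m/s ≈ 127.3 m/s

Final answer: 127.3 m/s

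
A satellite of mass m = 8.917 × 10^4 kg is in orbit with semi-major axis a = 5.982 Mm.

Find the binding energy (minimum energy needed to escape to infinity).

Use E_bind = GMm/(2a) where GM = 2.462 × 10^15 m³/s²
a = 5.982 Mm = 5.982 × 10^6 m
GM = 2.462 × 10^15 m³/s²
m = 8.917 × 10^4 kg
GMm = 2.462 × 10^15 × 89170 = 2.19537 × 10^20 m³·kg/s²
2a = 1.1964 × 10^7 m
E_bind = GMm/(2a) = 1.83498 × 10^13 J ≈ 18.35 TJ

Final answer: 18.35 TJ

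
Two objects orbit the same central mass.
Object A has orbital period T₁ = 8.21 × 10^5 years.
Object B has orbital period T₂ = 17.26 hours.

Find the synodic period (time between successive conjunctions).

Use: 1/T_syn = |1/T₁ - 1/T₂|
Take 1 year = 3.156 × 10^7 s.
T₁ = 8.21 × 10^5 years = 2.59108 × 10^13 s
T₂ = 17.26 hours = 62136 s
1/T₁ = 3.8594 × 10^-14 s⁻¹
1/T₂ = 1.60937 × 10^-5 s⁻¹
|1/T₁ − 1/T₂| = 1.60937 × 10^-5 s⁻¹
T_syn = 1 / |1/T₁ − 1/T₂| = 62136 s ≈ 17.26 hours

Final answer: T_syn = 17.26 hours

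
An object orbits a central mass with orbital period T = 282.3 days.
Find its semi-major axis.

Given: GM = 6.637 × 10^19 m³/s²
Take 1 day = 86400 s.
T = 282.3 days = 2.43907 × 10^7 s
GM = 6.637 × 10^19 m³/s²
Kepler's third law: a³ = GM T² / (4π²)
T² = 5.94907 × 10^14 s²
a³ = (6.637 × 10^19) × (5.94907 × 10^14) / (4π²) = 1.00014 × 10^33 m³
a = (a³)^(1/3) = 1.00005 × 10^11 m ≈ 100 Gm

Final answer: 100 Gm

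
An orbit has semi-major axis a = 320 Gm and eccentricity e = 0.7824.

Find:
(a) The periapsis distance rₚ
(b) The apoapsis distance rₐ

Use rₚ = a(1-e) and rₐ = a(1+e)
a = 320 Gm = 3.2 × 10^11 m
e = 0.7824:  1 − e = 0.2176,  1 + e = 1.7824
(a) rₚ = a(1 − e) = 3.2 × 10^11 m × 0.2176 = 6.9632 × 10^10 m ≈ 69.63 Gm
(b) rₐ = a(1 + e) = 3.2 × 10^11 m × 1.7824 = 5.70368 × 10^11 m ≈ 570.4 Gm

Final answer:
(a) rₚ = 69.63 Gm
(b) rₐ = 570.4 Gm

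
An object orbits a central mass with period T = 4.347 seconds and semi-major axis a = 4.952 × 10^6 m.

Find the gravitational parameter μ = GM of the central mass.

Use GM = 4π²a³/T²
T = 4.347 seconds
a = 4.952 × 10^6 m
a³ = 1.21434 × 10^20 m³
T² = 18.8964 s²
GM = 4π² × (1.21434 × 10^20) / 18.8964 = 2.53701 × 10^20 m³/s²
GM ≈ 2.537 × 10^20 m³/s²

Final answer: GM = 2.537 × 10^20 m³/s²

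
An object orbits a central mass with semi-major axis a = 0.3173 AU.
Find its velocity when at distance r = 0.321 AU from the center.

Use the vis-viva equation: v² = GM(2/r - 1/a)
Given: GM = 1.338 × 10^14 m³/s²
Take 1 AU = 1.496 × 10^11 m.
a = 0.3173 AU = 4.74681 × 10^10 m
r = 0.321 AU = 4.80216 × 10^10 m
GM = 1.338 × 10^14 m³/s²
2/r − 1/a = 4.16479 × 10^-11 − 2.10668 × 10^-11 = 2.05811 × 10^-11 m⁻¹
v² = GM (2/r − 1/a) = 2753.76 m²/s²
v = 52.4762 m/s ≈ 52.48 m/s

Final answer: 52.48 m/s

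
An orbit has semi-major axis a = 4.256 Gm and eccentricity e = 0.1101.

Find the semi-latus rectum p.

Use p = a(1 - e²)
a = 4.256 Gm = 4.256 × 10^9 m
e = 0.1101,  e² = 0.012122,  1 − e² = 0.987878
p = a(1 − e²) = 4.256 × 10^9 m × 0.987878 = 4.20441 × 10^9 m ≈ 4.204 Gm

Final answer: p = 4.204 Gm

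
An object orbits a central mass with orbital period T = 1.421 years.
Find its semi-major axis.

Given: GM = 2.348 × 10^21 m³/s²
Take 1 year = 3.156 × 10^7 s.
T = 1.421 years = 4.48468 × 10^7 s
GM = 2.348 × 10^21 m³/s²
Kepler's third law: a³ = GM T² / (4π²)
T² = 2.01123 × 10^15 s²
a³ = (2.348 × 10^21) × (2.01123 × 10^15) / (4π²) = 1.19619 × 10^35 m³
a = (a³)^(1/3) = 4.9272 × 10^11 m ≈ 4.927 × 10^11 m

Final answer: 4.927 × 10^11 m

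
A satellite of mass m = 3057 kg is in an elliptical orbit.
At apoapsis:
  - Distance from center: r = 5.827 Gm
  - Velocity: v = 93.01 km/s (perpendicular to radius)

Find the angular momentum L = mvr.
r = 5.827 Gm = 5.827 × 10^9 m
v = 93.01 km/s = 93010 m/s
vr = 93010 × 5.827 × 10^9 = 5.41969 × 10^14 m²/s
L = m × vr = 3057 × 5.41969 × 10^14 = 1.6568 × 10^18 kg·m²/s ≈ 1.657 × 10^18 kg·m²/s

Final answer: L = 1.657 × 10^18 kg·m²/s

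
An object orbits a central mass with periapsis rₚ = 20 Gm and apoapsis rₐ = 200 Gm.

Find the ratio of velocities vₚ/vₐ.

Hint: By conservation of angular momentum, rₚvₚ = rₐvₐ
rₚ = 20 Gm = 2 × 10^10 m
rₐ = 200 Gm = 2 × 10^11 m
rₚvₚ = rₐvₐ  ⇒  vₚ/vₐ = rₐ/rₚ
vₚ/vₐ = (2 × 10^11) / (2 × 10^10) = 10

Final answer: vₚ/vₐ = 10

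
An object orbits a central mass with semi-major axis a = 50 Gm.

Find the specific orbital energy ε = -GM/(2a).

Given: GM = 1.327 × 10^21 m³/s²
a = 50 Gm = 5 × 10^10 m
GM = 1.327 × 10^21 m³/s²
2a = 1 × 10^11 m
ε = −GM/(2a) = -1.327 × 10^10 J/kg ≈ -13.27 GJ/kg

Final answer: -13.27 GJ/kg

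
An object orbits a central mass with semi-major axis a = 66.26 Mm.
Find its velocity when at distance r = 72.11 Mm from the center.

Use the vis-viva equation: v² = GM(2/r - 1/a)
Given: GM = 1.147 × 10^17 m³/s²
a = 66.26 Mm = 6.626 × 10^7 m
r = 72.11 Mm = 7.211 × 10^7 m
GM = 1.147 × 10^17 m³/s²
2/r − 1/a = 2.77354 × 10^-8 − 1.50921 × 10^-8 = 1.26433 × 10^-8 m⁻¹
v² = GM (2/r − 1/a) = 1.45019 × 10^9 m²/s²
v = 38081.4 m/s ≈ 38.08 km/s

Final answer: 38.08 km/s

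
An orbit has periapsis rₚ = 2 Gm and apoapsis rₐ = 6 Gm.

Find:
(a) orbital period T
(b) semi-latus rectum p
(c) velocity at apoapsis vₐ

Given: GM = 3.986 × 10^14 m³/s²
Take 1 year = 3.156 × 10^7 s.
rₚ = 2 Gm = 2 × 10^9 m
rₐ = 6 Gm = 6 × 10^9 m
GM = 3.986 × 10^14 m³/s²
a = (rₚ + rₐ)/2 = 4 × 10^9 m
e = (rₐ − rₚ)/(rₐ + rₚ) = (4 × 10^9) / (8 × 10^9) = 0.5
(a) a³ = 6.4 × 10^28 m³;  T = 2π √(a³/GM) = 2π × 1.26713 × 10^7 s = 7.96162 × 10^7 s ≈ 2.523 years
(b) 1 − e² = 0.75;  p = a(1 − e²) = 4 × 10^9 × 0.75 = 3 × 10^9 m ≈ 3 Gm
(c) vₐ² = GM (2/rₐ − 1/a) = 3.986 × 10^14 × (3.33333 × 10^-10 − 2.5 × 10^-10) = 33216.7 m²/s²;  vₐ = 182.254 m/s ≈ 182.3 m/s

Final answer:
(a) orbital period T = 2.523 years
(b) semi-latus rectum p = 3 Gm
(c) velocity at apoapsis vₐ = 182.3 m/s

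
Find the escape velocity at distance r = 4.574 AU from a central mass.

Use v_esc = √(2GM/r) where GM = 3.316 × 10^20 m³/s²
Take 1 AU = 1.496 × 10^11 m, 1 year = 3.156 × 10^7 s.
r = 4.574 AU = 6.8427 × 10^11 m
GM = 3.316 × 10^20 m³/s²
2GM/r = 2 × (3.316 × 10^20) / (6.8427 × 10^11) = 9.69207 × 10^8 m²/s²
v_esc = √(2GM/r) = 31132.1 m/s ≈ 6.568 AU/year

Final answer: 6.568 AU/year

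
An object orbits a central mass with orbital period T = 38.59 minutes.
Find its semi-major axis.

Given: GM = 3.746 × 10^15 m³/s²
T = 38.59 minutes = 2315.4 s
GM = 3.746 × 10^15 m³/s²
Kepler's third law: a³ = GM T² / (4π²)
T² = 5.36108 × 10^6 s²
a³ = (3.746 × 10^15) × (5.36108 × 10^6) / (4π²) = 5.08698 × 10^20 m³
a = (a³)^(1/3) = 7.98277 × 10^6 m ≈ 7.983 Mm

Final answer: 7.983 Mm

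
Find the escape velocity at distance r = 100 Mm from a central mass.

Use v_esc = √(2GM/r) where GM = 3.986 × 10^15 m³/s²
r = 100 Mm = 1 × 10^8 m
GM = 3.986 × 10^15 m³/s²
2GM/r = 2 × (3.986 × 10^15) / (1 × 10^8) = 7.972 × 10^7 m²/s²
v_esc = √(2GM/r) = 8928.61 m/s ≈ 8.929 km/s

Final answer: 8.929 km/s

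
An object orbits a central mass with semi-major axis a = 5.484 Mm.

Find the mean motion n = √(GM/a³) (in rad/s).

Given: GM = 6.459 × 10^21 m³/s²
a = 5.484 Mm = 5.484 × 10^6 m
GM = 6.459 × 10^21 m³/s²
a³ = 1.64927 × 10^20 m³
GM/a³ = (6.459 × 10^21) / (1.64927 × 10^20) = 39.1627 s⁻²
n = √(GM/a³) = 6.25801 rad/s ≈ 6.258 rad/s

Final answer: n = 6.258 rad/s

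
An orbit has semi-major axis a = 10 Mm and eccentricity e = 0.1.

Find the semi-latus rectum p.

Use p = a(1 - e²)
a = 10 Mm = 1 × 10^7 m
e = 0.1,  e² = 0.01,  1 − e² = 0.99
p = a(1 − e²) = 1 × 10^7 m × 0.99 = 9.9 × 10^6 m ≈ 9.9 Mm

Final answer: p = 9.9 Mm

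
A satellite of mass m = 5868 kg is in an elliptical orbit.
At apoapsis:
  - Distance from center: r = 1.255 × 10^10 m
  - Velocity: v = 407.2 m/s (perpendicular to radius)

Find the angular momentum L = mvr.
r = 1.255 × 10^10 m
v = 407.2 m/s
vr = 407.2 × 1.255 × 10^10 = 5.11036 × 10^12 m²/s
L = m × vr = 5868 × 5.11036 × 10^12 = 2.99876 × 10^16 kg·m²/s ≈ 2.999 × 10^16 kg·m²/s

Final answer: L = 2.999 × 10^16 kg·m²/s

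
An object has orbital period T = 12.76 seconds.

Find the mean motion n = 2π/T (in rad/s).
T = 12.76 seconds
n = 2π / 12.76 s = 0.492413 rad/s ≈ 0.4924 rad/s

Final answer: n = 0.4924 rad/s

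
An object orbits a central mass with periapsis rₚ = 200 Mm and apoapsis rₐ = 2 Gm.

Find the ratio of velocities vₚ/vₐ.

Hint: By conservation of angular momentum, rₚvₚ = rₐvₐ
rₚ = 200 Mm = 2 × 10^8 m
rₐ = 2 Gm = 2 × 10^9 m
rₚvₚ = rₐvₐ  ⇒  vₚ/vₐ = rₐ/rₚ
vₚ/vₐ = (2 × 10^9) / (2 × 10^8) = 10

Final answer: vₚ/vₐ = 10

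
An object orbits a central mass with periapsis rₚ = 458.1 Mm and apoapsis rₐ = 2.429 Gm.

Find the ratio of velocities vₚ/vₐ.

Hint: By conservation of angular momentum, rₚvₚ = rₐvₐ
rₚ = 458.1 Mm = 4.581 × 10^8 m
rₐ = 2.429 Gm = 2.429 × 10^9 m
rₚvₚ = rₐvₐ  ⇒  vₚ/vₐ = rₐ/rₚ
vₚ/vₐ = (2.429 × 10^9) / (4.581 × 10^8) = 5.30234

Final answer: vₚ/vₐ = 5.302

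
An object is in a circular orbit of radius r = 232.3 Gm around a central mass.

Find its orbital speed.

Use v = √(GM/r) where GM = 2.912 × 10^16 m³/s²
r = 232.3 Gm = 2.323 × 10^11 m
GM = 2.912 × 10^16 m³/s²
GM/r = (2.912 × 10^16) / (2.323 × 10^11) = 125355 m²/s²
v = √(GM/r) = 354.055 m/s ≈ 354.1 m/s

Final answer: 354.1 m/s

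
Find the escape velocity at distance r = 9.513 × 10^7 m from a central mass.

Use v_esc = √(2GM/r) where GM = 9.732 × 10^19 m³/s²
r = 9.513 × 10^7 m
GM = 9.732 × 10^19 m³/s²
2GM/r = 2 × (9.732 × 10^19) / (9.513 × 10^7) = 2.04604 × 10^12 m²/s²
v_esc = √(2GM/r) = 1.4304 × 10^6 m/s ≈ 1430 km/s

Final answer: 1430 km/s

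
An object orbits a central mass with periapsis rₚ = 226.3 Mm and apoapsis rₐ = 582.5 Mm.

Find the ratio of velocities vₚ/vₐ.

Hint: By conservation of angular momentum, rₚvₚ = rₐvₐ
rₚ = 226.3 Mm = 2.263 × 10^8 m
rₐ = 582.5 Mm = 5.825 × 10^8 m
rₚvₚ = rₐvₐ  ⇒  vₚ/vₐ = rₐ/rₚ
vₚ/vₐ = (5.825 × 10^8) / (2.263 × 10^8) = 2.57402

Final answer: vₚ/vₐ = 2.574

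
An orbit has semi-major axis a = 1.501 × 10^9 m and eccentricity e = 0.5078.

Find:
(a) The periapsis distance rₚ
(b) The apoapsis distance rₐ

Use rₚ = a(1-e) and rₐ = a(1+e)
a = 1.501 × 10^9 m
e = 0.5078:  1 − e = 0.4922,  1 + e = 1.5078
(a) rₚ = a(1 − e) = 1.501 × 10^9 m × 0.4922 = 7.38792 × 10^8 m ≈ 7.388 × 10^8 m
(b) rₐ = a(1 + e) = 1.501 × 10^9 m × 1.5078 = 2.26321 × 10^9 m ≈ 2.263 × 10^9 m

Final answer:
(a) rₚ = 7.388 × 10^8 m
(b) rₐ = 2.263 × 10^9 m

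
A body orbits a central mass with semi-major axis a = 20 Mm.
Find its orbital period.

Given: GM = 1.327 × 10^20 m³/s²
a = 20 Mm = 2 × 10^7 m
GM = 1.327 × 10^20 m³/s²
a³ = 8 × 10^21 m³
T = 2π √(a³/GM) = 2π √((8 × 10^21) / (1.327 × 10^20)) = 2π × 7.76443 s
T = 48.7853 s ≈ 48.79 seconds

Final answer: 48.79 seconds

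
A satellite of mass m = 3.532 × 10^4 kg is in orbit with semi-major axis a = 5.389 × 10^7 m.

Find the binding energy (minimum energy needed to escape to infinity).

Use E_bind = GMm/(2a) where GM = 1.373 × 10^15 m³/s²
a = 5.389 × 10^7 m
GM = 1.373 × 10^15 m³/s²
m = 3.532 × 10^4 kg
GMm = 1.373 × 10^15 × 35320 = 4.84944 × 10^19 m³·kg/s²
2a = 1.0778 × 10^8 m
E_bind = GMm/(2a) = 4.49938 × 10^11 J ≈ 449.9 GJ

Final answer: 449.9 GJ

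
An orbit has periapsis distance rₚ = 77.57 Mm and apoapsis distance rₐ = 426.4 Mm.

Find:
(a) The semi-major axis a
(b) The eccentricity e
rₚ = 77.57 Mm = 7.757 × 10^7 m
rₐ = 426.4 Mm = 4.264 × 10^8 m
(a) a = (rₚ + rₐ)/2 = 2.51985 × 10^8 m ≈ 252 Mm
(b) e = (rₐ − rₚ)/(rₐ + rₚ) = (3.4883 × 10^8) / (5.0397 × 10^8) = 0.692164

Final answer:
(a) a = 252 Mm
(b) e = 0.6922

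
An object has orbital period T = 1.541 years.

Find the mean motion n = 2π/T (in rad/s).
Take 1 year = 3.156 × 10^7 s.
T = 1.541 years = 4.8634 × 10^7 s
n = 2π / (4.8634 × 10^7 s) = 1.29193 × 10^-7 rad/s ≈ 1.292 × 10^-7 rad/s

Final answer: n = 1.292 × 10^-7 rad/s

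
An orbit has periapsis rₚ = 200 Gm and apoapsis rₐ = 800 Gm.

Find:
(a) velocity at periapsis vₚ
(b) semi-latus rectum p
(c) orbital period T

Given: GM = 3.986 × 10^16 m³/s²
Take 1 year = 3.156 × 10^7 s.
rₚ = 200 Gm = 2 × 10^11 m
rₐ = 800 Gm = 8 × 10^11 m
GM = 3.986 × 10^16 m³/s²
a = (rₚ + rₐ)/2 = 5 × 10^11 m
e = (rₐ − rₚ)/(rₐ + rₚ) = (6 × 10^11) / (1 × 10^12) = 0.6
(a) vₚ² = GM (2/rₚ − 1/a) = 3.986 × 10^16 × (1 × 10^-11 − 2 × 10^-12) = 318880 m²/s²;  vₚ = 564.695 m/s ≈ 564.7 m/s
(b) 1 − e² = 0.64;  p = a(1 − e²) = 5 × 10^11 × 0.64 = 3.2 × 10^11 m ≈ 320 Gm
(c) a³ = 1.25 × 10^35 m³;  T = 2π √(a³/GM) = 2π × 1.77087 × 10^9 s = 1.11267 × 10^10 s ≈ 352.6 years

Final answer:
(a) velocity at periapsis vₚ = 564.7 m/s
(b) semi-latus rectum p = 320 Gm
(c) orbital period T = 352.6 years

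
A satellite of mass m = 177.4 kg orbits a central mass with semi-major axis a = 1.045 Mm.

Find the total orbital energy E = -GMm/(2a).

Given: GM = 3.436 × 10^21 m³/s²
a = 1.045 Mm = 1.045 × 10^6 m
GM = 3.436 × 10^21 m³/s²
2a = 2.09 × 10^6 m
GMm = 3.436 × 10^21 × 177.4 = 6.09546 × 10^23 m³·kg/s²
E = −GMm/(2a) = -2.91649 × 10^17 J ≈ -291.6 PJ

Final answer: -291.6 PJ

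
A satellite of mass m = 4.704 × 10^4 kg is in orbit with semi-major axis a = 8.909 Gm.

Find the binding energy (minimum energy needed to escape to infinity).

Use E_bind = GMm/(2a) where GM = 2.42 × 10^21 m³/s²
a = 8.909 Gm = 8.909 × 10^9 m
GM = 2.42 × 10^21 m³/s²
m = 4.704 × 10^4 kg
GMm = 2.42 × 10^21 × 47040 = 1.13837 × 10^26 m³·kg/s²
2a = 1.7818 × 10^10 m
E_bind = GMm/(2a) = 6.38887 × 10^15 J ≈ 6.389 PJ

Final answer: 6.389 PJ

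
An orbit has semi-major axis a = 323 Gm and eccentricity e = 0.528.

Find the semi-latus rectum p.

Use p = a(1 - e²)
a = 323 Gm = 3.23 × 10^11 m
e = 0.528,  e² = 0.278784,  1 − e² = 0.721216
p = a(1 − e²) = 3.23 × 10^11 m × 0.721216 = 2.32953 × 10^11 m ≈ 233 Gm

Final answer: p = 233 Gm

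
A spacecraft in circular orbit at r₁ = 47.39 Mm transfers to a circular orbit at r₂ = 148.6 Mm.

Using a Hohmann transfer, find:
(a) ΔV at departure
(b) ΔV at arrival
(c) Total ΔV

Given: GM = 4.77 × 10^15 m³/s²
r₁ = 47.39 Mm = 4.739 × 10^7 m
r₂ = 148.6 Mm = 1.486 × 10^8 m
GM = 4.77 × 10^15 m³/s²
Transfer ellipse: a_t = (r₁ + r₂)/2 = 9.7995 × 10^7 m
Circular speed at r₁: v₁ = √(GM/r₁) = 10032.7 m/s
Transfer speed at r₁ (periapsis): v₁ₜ = √(GM(2/r₁ − 1/a_t)) = 12354.4 m/s
(a) ΔV₁ = v₁ₜ − v₁ = 2321.79 m/s ≈ 2.322 km/s
Circular speed at r₂: v₂ = √(GM/r₂) = 5665.65 m/s
Transfer speed at r₂ (apoapsis): v₂ₜ = √(GM(2/r₂ − 1/a_t)) = 3939.95 m/s
(b) ΔV₂ = v₂ − v₂ₜ = 1725.7 m/s ≈ 1.726 km/s
(c) ΔV_total = ΔV₁ + ΔV₂ = 4047.49 m/s ≈ 4.047 km/s

Final answer:
(a) ΔV₁ = 2.322 km/s
(b) ΔV₂ = 1.726 km/s
(c) ΔV_total = 4.047 km/s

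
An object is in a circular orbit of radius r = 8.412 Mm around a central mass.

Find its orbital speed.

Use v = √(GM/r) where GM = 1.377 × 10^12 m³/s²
r = 8.412 Mm = 8.412 × 10^6 m
GM = 1.377 × 10^12 m³/s²
GM/r = (1.377 × 10^12) / (8.412 × 10^6) = 163695 m²/s²
v = √(GM/r) = 404.592 m/s ≈ 404.6 m/s

Final answer: 404.6 m/s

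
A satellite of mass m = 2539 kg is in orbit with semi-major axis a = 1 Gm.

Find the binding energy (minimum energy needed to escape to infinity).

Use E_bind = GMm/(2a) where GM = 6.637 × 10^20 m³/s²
a = 1 Gm = 1 × 10^9 m
GM = 6.637 × 10^20 m³/s²
m = 2539 kg
GMm = 6.637 × 10^20 × 2539 = 1.68513 × 10^24 m³·kg/s²
2a = 2 × 10^9 m
E_bind = GMm/(2a) = 8.42567 × 10^14 J ≈ 842.6 TJ

Final answer: 842.6 TJ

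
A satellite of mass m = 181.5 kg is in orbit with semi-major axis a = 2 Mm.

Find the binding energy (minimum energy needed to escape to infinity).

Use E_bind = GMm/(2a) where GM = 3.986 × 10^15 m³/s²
a = 2 Mm = 2 × 10^6 m
GM = 3.986 × 10^15 m³/s²
m = 181.5 kg
GMm = 3.986 × 10^15 × 181.5 = 7.23459 × 10^17 m³·kg/s²
2a = 4 × 10^6 m
E_bind = GMm/(2a) = 1.80865 × 10^11 J ≈ 180.9 GJ

Final answer: 180.9 GJ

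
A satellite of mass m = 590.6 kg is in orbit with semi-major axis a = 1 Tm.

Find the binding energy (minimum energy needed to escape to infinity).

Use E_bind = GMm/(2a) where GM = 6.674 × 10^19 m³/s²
a = 1 Tm = 1 × 10^12 m
GM = 6.674 × 10^19 m³/s²
m = 590.6 kg
GMm = 6.674 × 10^19 × 590.6 = 3.94166 × 10^22 m³·kg/s²
2a = 2 × 10^12 m
E_bind = GMm/(2a) = 1.97083 × 10^10 J ≈ 19.71 GJ

Final answer: 19.71 GJ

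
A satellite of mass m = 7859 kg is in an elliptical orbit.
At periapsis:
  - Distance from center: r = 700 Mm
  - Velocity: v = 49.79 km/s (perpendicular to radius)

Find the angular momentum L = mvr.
r = 700 Mm = 7 × 10^8 m
v = 49.79 km/s = 49790 m/s
vr = 49790 × 7 × 10^8 = 3.4853 × 10^13 m²/s
L = m × vr = 7859 × 3.4853 × 10^13 = 2.7391 × 10^17 kg·m²/s ≈ 2.739 × 10^17 kg·m²/s

Final answer: L = 2.739 × 10^17 kg·m²/s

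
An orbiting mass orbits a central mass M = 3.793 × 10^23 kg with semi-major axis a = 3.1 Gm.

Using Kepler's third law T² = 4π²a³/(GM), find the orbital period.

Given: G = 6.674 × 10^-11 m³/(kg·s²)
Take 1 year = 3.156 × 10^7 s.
M = 3.793 × 10^23 kg
GM = G × M = 6.674 × 10^-11 × 3.793 × 10^23 = 2.53145 × 10^13 m³/s²
a = 3.1 Gm = 3.1 × 10^9 m
a³ = 2.9791 × 10^28 m³
T = 2π √(a³/GM) = 2π √((2.9791 × 10^28) / (2.53145 × 10^13)) = 2π × 3.4305 × 10^7 s
T = 2.15545 × 10^8 s ≈ 6.83 years

Final answer: 6.83 years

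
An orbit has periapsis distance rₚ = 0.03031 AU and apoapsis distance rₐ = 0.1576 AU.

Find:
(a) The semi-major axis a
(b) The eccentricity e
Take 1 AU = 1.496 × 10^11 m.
rₚ = 0.03031 AU = 4.53438 × 10^9 m
rₐ = 0.1576 AU = 2.3577 × 10^10 m
(a) a = (rₚ + rₐ)/2 = 1.40557 × 10^10 m ≈ 0.09395 AU
(b) e = (rₐ − rₚ)/(rₐ + rₚ) = (1.90426 × 10^10) / (2.81113 × 10^10) = 0.677399

Final answer:
(a) a = 0.09395 AU
(b) e = 0.6774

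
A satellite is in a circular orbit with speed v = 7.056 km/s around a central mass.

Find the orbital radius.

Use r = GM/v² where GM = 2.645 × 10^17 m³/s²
v = 7.056 km/s = 7056 m/s
GM = 2.645 × 10^17 m³/s²
v² = 4.97871 × 10^7 m²/s²
r = GM/v² = (2.645 × 10^17) / (4.97871 × 10^7) = 5.31262 × 10^9 m ≈ 5.313 × 10^9 m

Final answer: 5.313 × 10^9 m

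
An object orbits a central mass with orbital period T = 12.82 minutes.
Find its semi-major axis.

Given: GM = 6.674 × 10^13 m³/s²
T = 12.82 minutes = 769.2 s
GM = 6.674 × 10^13 m³/s²
Kepler's third law: a³ = GM T² / (4π²)
T² = 591669 s²
a³ = (6.674 × 10^13) × 591669 / (4π²) = 1.00024 × 10^18 m³
a = (a³)^(1/3) = 1.00008 × 10^6 m ≈ 1 Mm

Final answer: 1 Mm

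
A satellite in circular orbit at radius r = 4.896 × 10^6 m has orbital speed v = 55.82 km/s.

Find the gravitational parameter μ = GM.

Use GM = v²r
r = 4.896 × 10^6 m
v = 55.82 km/s = 55820 m/s
v² = 3.11587 × 10^9 m²/s²
GM = v²r = 3.11587 × 10^9 × 4.896 × 10^6 = 1.52553 × 10^16 m³/s²
GM ≈ 1.526 × 10^16 m³/s²

Final answer: GM = 1.526 × 10^16 m³/s²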